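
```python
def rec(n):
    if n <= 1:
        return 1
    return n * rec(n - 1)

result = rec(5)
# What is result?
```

rec(5) = 5 * 4 * 3 * 2 * 1 = 120

Answer: 120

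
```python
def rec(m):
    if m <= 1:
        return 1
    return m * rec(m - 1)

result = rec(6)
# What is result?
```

rec(6) = 6 * 5 * 4 * 3 * 2 * 1 = 720

Answer: 720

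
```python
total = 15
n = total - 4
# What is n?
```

Trace:
`total = 15` → total = 15
`n = total - 4` → n = 11
So n = 11

Answer: 11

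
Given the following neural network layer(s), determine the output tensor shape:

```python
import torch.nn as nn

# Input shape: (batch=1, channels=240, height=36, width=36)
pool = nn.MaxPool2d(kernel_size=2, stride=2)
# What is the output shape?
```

Input: (1, 240, 36, 36) -> Output: (1, 240, 18, 18)

Answer: (1, 240, 18, 18)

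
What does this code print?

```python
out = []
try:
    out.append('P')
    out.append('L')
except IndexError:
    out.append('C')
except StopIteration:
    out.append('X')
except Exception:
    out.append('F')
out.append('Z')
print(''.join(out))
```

Execution trace: 'P' (try body) → 'L' (try body, no exception) → 'Z' (after the try/except). Output: PLZ

Answer: PLZ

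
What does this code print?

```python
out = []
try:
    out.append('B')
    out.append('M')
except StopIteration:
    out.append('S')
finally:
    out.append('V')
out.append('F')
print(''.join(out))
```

Execution trace: 'B' (try body) → 'M' (try body, no exception) → 'V' (finally) → 'F' (after the try/except). Output: BMVF

Answer: BMVF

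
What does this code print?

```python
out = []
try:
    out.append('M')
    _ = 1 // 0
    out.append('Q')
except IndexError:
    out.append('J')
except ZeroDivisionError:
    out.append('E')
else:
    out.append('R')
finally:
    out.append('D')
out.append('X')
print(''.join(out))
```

Execution trace: 'M' (try body) → 'E' (except ZeroDivisionError) → 'D' (finally) → 'X' (after the try/except). Output: MEDX

Answer: MEDX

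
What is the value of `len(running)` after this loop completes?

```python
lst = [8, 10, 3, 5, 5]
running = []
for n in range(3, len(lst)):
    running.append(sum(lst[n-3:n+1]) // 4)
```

Number of 4-element averages
`running` takes the values: [] → [6] → [6, 5]
So `len(running)` = 2

Answer: 2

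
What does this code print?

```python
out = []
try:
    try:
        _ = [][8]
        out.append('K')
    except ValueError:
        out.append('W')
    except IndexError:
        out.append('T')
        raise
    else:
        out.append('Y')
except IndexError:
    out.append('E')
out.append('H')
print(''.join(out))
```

Execution trace: 'T' (inner except IndexError) → 'E' (outer except IndexError) → 'H' (after the try/except). Output: TEH

Answer: TEH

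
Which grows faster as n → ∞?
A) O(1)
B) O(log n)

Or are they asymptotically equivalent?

O(1) vs O(log n): Higher order terms dominate.

Answer: B) O(log n) grows faster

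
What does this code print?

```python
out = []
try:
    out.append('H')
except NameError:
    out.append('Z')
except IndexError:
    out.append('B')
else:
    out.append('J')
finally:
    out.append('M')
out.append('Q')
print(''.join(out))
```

Execution trace: 'H' (try body, no exception) → 'J' (else) → 'M' (finally) → 'Q' (after the try/except). Output: HJMQ

Answer: HJMQ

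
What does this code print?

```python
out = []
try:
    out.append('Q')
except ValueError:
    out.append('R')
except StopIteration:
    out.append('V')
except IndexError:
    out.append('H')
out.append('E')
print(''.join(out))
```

Execution trace: 'Q' (try body, no exception) → 'E' (after the try/except). Output: QE

Answer: QE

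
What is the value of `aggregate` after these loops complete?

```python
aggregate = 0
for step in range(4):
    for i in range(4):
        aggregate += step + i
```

Sum of all step+i for step,i in 4x4
`aggregate` takes the values: 0 → 1 → 3 → 6 → 7 → 9 → 12 → 16 → 18 → 21 → 25 → 30 → 33 → 37 → 42 → 48

Answer: 48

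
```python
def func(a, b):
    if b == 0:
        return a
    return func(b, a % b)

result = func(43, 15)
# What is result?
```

func(43, 15) -> func(15, 13) -> func(13, 2) -> func(2, 1) -> func(1, 0) -> 1

Answer: 1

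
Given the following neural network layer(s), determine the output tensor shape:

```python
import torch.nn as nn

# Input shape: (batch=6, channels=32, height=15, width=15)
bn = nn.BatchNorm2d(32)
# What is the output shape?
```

Input: (6, 32, 15, 15) -> Output: (6, 32, 15, 15)

Answer: (6, 32, 15, 15)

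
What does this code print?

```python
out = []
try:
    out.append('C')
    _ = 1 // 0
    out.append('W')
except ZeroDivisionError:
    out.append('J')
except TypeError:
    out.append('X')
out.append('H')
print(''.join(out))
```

Execution trace: 'C' (try body) → 'J' (except ZeroDivisionError) → 'H' (after the try/except). Output: CJH

Answer: CJH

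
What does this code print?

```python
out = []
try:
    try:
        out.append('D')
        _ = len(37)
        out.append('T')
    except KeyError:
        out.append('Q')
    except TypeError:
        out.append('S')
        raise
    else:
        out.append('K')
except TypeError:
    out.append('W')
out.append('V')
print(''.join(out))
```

Execution trace: 'D' (inner try body) → 'S' (inner except TypeError) → 'W' (outer except TypeError) → 'V' (after the try/except). Output: DSWV

Answer: DSWV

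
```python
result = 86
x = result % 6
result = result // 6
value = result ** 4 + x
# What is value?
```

Trace:
`result = 86` → result = 86
`x = result % 6` → x = 2
`result = result // 6` → result = 14
`value = result ** 4 + x` → value = 38418
So value = 38418

Answer: 38418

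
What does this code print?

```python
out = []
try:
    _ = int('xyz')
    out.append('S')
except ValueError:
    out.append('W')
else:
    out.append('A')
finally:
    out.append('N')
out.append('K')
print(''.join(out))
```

Execution trace: 'W' (except ValueError) → 'N' (finally) → 'K' (after the try/except). Output: WNK

Answer: WNK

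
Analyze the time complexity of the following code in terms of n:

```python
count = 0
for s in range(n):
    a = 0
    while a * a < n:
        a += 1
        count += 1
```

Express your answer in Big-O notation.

Each loop level contributes: n × √n. Multiplying the contributions gives O(n√n).

Answer: O(n√n)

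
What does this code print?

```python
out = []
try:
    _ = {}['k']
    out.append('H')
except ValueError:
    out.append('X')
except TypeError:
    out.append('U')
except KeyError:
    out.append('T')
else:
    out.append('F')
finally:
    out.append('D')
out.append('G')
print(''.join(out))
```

Execution trace: 'T' (except KeyError) → 'D' (finally) → 'G' (after the try/except). Output: TDG

Answer: TDG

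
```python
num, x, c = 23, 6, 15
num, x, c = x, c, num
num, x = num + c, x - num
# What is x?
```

Trace:
`num, x, c = 23, 6, 15` → num = 23; x = 6; c = 15
`num, x, c = x, c, num` → num = 6; x = 15; c = 23
`num, x = num + c, x - num` → num = 29; x = 9
So x = 9

Answer: 9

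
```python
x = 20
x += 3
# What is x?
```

Trace:
`x = 20` → x = 20
`x += 3` → x = 23
So x = 23

Answer: 23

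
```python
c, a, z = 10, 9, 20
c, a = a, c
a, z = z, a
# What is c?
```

Trace:
`c, a, z = 10, 9, 20` → c = 10; a = 9; z = 20
`c, a = a, c` → c = 9; a = 10
`a, z = z, a` → a = 20; z = 10
So c = 9

Answer: 9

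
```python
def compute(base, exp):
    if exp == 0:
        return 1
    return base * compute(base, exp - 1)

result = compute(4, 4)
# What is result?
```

compute(4, 4) = 4 * 4 * 4 * 4 = 256

Answer: 256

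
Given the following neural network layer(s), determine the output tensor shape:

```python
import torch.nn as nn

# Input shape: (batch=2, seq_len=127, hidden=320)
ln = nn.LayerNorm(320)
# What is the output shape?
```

Input: (2, 127, 320) -> Output: (2, 127, 320)

Answer: (2, 127, 320)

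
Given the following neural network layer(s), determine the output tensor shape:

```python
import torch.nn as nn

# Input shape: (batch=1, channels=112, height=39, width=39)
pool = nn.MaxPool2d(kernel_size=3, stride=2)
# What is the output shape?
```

Input: (1, 112, 39, 39) -> Output: (1, 112, 19, 19)

Answer: (1, 112, 19, 19)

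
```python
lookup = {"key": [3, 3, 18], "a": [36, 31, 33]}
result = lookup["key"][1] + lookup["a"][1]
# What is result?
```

Trace:
`lookup = {"key": [3, 3, 18], "a": [36, 31, 33]}` → lookup = {'key': [3, 3, 18], 'a': [36, 31, 33]}
`result = lookup["key"][1] + lookup["a"][1]` → result = 34
So result = 34

Answer: 34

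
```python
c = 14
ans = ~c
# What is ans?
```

Trace:
`c = 14` → c = 14
`ans = ~c` → ans = -15
So ans = -15

Answer: -15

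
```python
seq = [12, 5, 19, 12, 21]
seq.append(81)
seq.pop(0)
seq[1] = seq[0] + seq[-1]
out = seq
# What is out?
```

Trace:
`seq = [12, 5, 19, 12, 21]` → seq = [12, 5, 19, 12, 21]
`seq.append(81)` → seq = [12, 5, 19, 12, 21, 81]
`seq.pop(0)` → seq = [5, 19, 12, 21, 81]
`seq[1] = seq[0] + seq[-1]` → seq = [5, 86, 12, 21, 81]
`out = seq` → out = [5, 86, 12, 21, 81]
So out = [5, 86, 12, 21, 81]

Answer: [5, 86, 12, 21, 81]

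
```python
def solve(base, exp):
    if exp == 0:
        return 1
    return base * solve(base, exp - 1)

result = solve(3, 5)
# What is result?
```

solve(3, 5) = 3 * 3 * 3 * 3 * 3 = 243

Answer: 243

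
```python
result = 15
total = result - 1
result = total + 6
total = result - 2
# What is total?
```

Trace:
`result = 15` → result = 15
`total = result - 1` → total = 14
`result = total + 6` → result = 20
`total = result - 2` → total = 18
So total = 18

Answer: 18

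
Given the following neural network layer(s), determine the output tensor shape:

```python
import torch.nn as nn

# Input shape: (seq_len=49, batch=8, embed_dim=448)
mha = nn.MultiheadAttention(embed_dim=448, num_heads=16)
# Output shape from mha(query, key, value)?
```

Input: (49, 8, 448) -> Output: (49, 8, 448)

Answer: (49, 8, 448)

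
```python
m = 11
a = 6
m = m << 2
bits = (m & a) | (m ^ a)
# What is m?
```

Trace:
`m = 11` → m = 11
`a = 6` → a = 6
`m = m << 2` → m = 44
`bits = (m & a) | (m ^ a)` → bits = 46
So m = 44

Answer: 44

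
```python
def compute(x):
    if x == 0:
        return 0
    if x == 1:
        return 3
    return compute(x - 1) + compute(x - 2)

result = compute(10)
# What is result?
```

Build up from base cases: compute(0)=0, compute(1)=3, compute(2)=3, compute(3)=6, compute(4)=9, compute(5)=15, compute(6)=24, ..., compute(10)=165

Answer: 165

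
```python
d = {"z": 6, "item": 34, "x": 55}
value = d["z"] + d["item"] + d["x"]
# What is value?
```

Trace:
`d = {"z": 6, "item": 34, "x": 55}` → d = {'z': 6, 'item': 34, 'x': 55}
`value = d["z"] + d["item"] + d["x"]` → value = 95
So value = 95

Answer: 95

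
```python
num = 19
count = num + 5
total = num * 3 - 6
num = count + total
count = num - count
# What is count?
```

Trace:
`num = 19` → num = 19
`count = num + 5` → count = 24
`total = num * 3 - 6` → total = 51
`num = count + total` → num = 75
`count = num - count` → count = 51
So count = 51

Answer: 51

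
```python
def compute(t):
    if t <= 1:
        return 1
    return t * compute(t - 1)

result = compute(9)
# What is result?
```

compute(9) = 9 * 8 * 7 * 6 * 5 * 4 * 3 * 2 * 1 = 362880

Answer: 362880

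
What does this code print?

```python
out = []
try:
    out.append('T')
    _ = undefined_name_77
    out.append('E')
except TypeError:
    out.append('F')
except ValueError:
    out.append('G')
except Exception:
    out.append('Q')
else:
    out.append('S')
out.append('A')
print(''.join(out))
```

Execution trace: 'T' (try body) → 'Q' (except Exception) → 'A' (after the try/except). Output: TQA

Answer: TQA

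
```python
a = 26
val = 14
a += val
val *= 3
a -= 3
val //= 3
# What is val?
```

Trace:
`a = 26` → a = 26
`val = 14` → val = 14
`a += val` → a = 40
`val *= 3` → val = 42
`a -= 3` → a = 37
`val //= 3` → val = 14
So val = 14

Answer: 14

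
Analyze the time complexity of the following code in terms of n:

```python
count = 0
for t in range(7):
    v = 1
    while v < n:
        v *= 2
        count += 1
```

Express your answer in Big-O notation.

Each loop level contributes: 1 × log n. Multiplying the contributions gives O(log n).

Answer: O(log n)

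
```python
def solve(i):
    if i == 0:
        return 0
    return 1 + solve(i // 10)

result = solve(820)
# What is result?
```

Count of digits of 820: 3

Answer: 3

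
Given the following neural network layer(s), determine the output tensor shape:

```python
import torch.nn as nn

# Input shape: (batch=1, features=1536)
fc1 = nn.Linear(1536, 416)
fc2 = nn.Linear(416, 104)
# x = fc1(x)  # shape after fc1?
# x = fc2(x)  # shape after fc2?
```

Input: (1, 1536) -> after fc1: (1, 416) -> Output: (1, 104)

Answer: (1, 104)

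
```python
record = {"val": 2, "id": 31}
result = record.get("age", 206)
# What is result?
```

Trace:
`record = {"val": 2, "id": 31}` → record = {'val': 2, 'id': 31}
`result = record.get("age", 206)` → result = 206
So result = 206

Answer: 206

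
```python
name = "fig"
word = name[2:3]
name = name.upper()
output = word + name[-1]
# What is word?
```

Trace:
`name = "fig"` → name = 'fig'
`word = name[2:3]` → word = 'g'
`name = name.upper()` → name = 'FIG'
`output = word + name[-1]` → output = 'gG'
So word = 'g'

Answer: 'g'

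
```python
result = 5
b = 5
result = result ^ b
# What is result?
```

Trace:
`result = 5` → result = 5
`b = 5` → b = 5
`result = result ^ b` → result = 0
So result = 0

Answer: 0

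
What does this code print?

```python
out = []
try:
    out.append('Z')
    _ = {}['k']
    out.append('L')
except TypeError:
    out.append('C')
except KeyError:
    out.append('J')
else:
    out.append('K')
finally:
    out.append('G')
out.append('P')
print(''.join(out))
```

Execution trace: 'Z' (try body) → 'J' (except KeyError) → 'G' (finally) → 'P' (after the try/except). Output: ZJGP

Answer: ZJGP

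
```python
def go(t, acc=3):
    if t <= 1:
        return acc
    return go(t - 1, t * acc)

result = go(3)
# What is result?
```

Accumulator trace (n, acc): (3, 3) -> (2, 9) -> (1, 18) -> return 18

Answer: 18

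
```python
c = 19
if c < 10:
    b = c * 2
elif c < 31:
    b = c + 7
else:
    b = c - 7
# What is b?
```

Trace:
`c = 19` → c = 19
`if c < 10: ...` → c < 10 is False, c < 31 is True → b = 26
So b = 26

Answer: 26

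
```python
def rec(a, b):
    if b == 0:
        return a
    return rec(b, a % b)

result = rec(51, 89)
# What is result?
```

rec(51, 89) -> rec(89, 51) -> rec(51, 38) -> rec(38, 13) -> rec(13, 12) -> rec(12, 1) -> rec(1, 0) -> 1

Answer: 1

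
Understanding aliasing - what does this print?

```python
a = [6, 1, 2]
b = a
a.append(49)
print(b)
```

Key concept: basic list aliasing.
Step by step:
`a = [6, 1, 2]` → a = [6, 1, 2]
`b = a` → b = [6, 1, 2] (same object as a)
`a.append(49)` → a = [6, 1, 2, 49] (same object as b); b = [6, 1, 2, 49] (same object as a)
`print(b)` → prints [6, 1, 2, 49]

Answer: [6, 1, 2, 49]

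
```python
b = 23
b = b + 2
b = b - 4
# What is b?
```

Trace:
`b = 23` → b = 23
`b = b + 2` → b = 25
`b = b - 4` → b = 21
So b = 21

Answer: 21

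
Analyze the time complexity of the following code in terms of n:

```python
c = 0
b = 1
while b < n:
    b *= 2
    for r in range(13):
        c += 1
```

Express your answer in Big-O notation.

Each loop level contributes: log n × 1. Multiplying the contributions gives O(log n).

Answer: O(log n)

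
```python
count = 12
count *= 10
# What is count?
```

Trace:
`count = 12` → count = 12
`count *= 10` → count = 120
So count = 120

Answer: 120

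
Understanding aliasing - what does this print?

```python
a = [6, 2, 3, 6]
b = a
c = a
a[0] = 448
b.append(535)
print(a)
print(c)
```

Key concept: multiple aliases.
Step by step:
`a = [6, 2, 3, 6]` → a = [6, 2, 3, 6]
`b = a` → b = [6, 2, 3, 6] (same object as a)
`c = a` → c = [6, 2, 3, 6] (same object as a, b)
`a[0] = 448` → a = [448, 2, 3, 6] (same object as b, c); b = [448, 2, 3, 6] (same object as a, c); c = [448, 2, 3, 6] (same object as a, b)
`b.append(535)` → a = [448, 2, 3, 6, 535] (same object as b, c); b = [448, 2, 3, 6, 535] (same object as a, c); c = [448, 2, 3, 6, 535] (same object as a, b)
`print(a)` → prints [448, 2, 3, 6, 535]
`print(c)` → prints [448, 2, 3, 6, 535]

Answer:
[448, 2, 3, 6, 535]
[448, 2, 3, 6, 535]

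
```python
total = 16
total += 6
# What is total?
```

Trace:
`total = 16` → total = 16
`total += 6` → total = 22
So total = 22

Answer: 22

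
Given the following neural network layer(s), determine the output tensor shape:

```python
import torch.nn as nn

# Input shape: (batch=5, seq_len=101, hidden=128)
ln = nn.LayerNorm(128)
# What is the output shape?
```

Input: (5, 101, 128) -> Output: (5, 101, 128)

Answer: (5, 101, 128)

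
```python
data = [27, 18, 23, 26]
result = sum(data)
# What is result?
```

Trace:
`data = [27, 18, 23, 26]` → data = [27, 18, 23, 26]
`result = sum(data)` → result = 94
So result = 94

Answer: 94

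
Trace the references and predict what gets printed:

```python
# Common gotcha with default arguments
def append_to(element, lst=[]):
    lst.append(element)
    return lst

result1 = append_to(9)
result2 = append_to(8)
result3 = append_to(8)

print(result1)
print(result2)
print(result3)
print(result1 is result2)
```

Key concept: mutable default argument gotcha.
Step by step:
`result1 = append_to(9)` → result1 = [9]
`result2 = append_to(8)` → result1 = [9, 8] (same object as result2); result2 = [9, 8] (same object as result1)
`result3 = append_to(8)` → result1 = [9, 8, 8] (same object as result2, result3); result2 = [9, 8, 8] (same object as result1, result3); result3 = [9, 8, 8] (same object as result1, result2)
`print(result1)` → prints [9, 8, 8]
`print(result2)` → prints [9, 8, 8]
`print(result3)` → prints [9, 8, 8]
`print(result1 is result2)` → prints True

Answer:
[9, 8, 8]
[9, 8, 8]
[9, 8, 8]
True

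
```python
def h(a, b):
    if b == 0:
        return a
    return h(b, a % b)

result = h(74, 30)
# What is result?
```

h(74, 30) -> h(30, 14) -> h(14, 2) -> h(2, 0) -> 2

Answer: 2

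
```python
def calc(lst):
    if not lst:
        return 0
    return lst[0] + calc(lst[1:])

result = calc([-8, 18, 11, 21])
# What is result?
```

(-8) + 18 + 11 + 21 + 0 = 42

Answer: 42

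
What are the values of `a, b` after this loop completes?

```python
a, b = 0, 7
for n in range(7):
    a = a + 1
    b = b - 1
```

a goes 0→7, b goes 7→0
`a, b` takes the values: (0, 7) → (1, 7) → (1, 6) → (2, 6) → (2, 5) → (3, 5) → (3, 4) → (4, 4) → (4, 3) → (5, 3) → (5, 2) → (6, 2) → (6, 1) → (7, 1) → (7, 0)

Answer: 7, 0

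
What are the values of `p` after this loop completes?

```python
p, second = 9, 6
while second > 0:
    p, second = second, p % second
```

GCD of 9 and 6
`p` takes the values: 9 → 6 → 3

Answer: 3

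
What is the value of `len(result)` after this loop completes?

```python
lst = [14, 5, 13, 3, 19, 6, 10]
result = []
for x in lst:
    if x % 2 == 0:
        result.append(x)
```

Count even numbers in [14, 5, 13, 3, 19, 6, 10]
`result` takes the values: [] → [14] → [14, 6] → [14, 6, 10]
So `len(result)` = 3

Answer: 3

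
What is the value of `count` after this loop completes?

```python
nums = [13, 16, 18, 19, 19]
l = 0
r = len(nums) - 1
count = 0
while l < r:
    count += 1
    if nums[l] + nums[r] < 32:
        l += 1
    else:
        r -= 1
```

Steps to find pair summing to 32
`count` takes the values: 0 → 1 → 2 → 3 → 4

Answer: 4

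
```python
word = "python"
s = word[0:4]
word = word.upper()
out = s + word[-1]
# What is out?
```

Trace:
`word = "python"` → word = 'python'
`s = word[0:4]` → s = 'pyth'
`word = word.upper()` → word = 'PYTHON'
`out = s + word[-1]` → out = 'pythN'
So out = 'pythN'

Answer: 'pythN'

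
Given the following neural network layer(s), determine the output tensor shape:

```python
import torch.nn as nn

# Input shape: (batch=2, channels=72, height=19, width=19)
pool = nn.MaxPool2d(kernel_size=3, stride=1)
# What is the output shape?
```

Input: (2, 72, 19, 19) -> Output: (2, 72, 17, 17)

Answer: (2, 72, 17, 17)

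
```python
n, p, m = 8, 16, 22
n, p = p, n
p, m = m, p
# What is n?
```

Trace:
`n, p, m = 8, 16, 22` → n = 8; p = 16; m = 22
`n, p = p, n` → n = 16; p = 8
`p, m = m, p` → p = 22; m = 8
So n = 16

Answer: 16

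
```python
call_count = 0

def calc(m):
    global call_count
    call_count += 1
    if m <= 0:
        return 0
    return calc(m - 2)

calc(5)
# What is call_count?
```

Linear recursion stepping by 2: 4 calls from m=5 down to ≤0.

Answer: 4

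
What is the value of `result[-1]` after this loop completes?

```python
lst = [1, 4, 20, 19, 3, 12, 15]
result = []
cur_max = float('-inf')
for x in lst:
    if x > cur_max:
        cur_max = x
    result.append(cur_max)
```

Running max ends at 20
`result` takes the values: [] → [1] → [1, 4] → [1, 4, 20] → [1, 4, 20, 20] → [1, 4, 20, 20, 20] → [1, 4, 20, 20, 20, 20] → [1, 4, 20, 20, 20, 20, 20]
So `result[-1]` = 20

Answer: 20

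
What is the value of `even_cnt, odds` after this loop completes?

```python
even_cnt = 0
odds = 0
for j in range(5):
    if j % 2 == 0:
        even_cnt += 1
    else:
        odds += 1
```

Count evens and odds in range(5)
`even_cnt, odds` takes the values: (0, 0) → (1, 0) → (1, 1) → (2, 1) → (2, 2) → (3, 2)

Answer: 3, 2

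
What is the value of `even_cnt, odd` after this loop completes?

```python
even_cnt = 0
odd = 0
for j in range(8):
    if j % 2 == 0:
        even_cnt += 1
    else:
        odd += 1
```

Count evens and odds in range(8)
`even_cnt, odd` takes the values: (0, 0) → (1, 0) → (1, 1) → (2, 1) → (2, 2) → (3, 2) → (3, 3) → (4, 3) → (4, 4)

Answer: 4, 4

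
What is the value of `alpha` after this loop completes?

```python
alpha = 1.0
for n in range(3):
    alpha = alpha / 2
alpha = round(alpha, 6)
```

Halving LR 3 times: 1 / 2^3
`alpha` takes the values: 1.0 → 0.5 → 0.25 → 0.125

Answer: 0.125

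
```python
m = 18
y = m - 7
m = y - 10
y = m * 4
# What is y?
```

Trace:
`m = 18` → m = 18
`y = m - 7` → y = 11
`m = y - 10` → m = 1
`y = m * 4` → y = 4
So y = 4

Answer: 4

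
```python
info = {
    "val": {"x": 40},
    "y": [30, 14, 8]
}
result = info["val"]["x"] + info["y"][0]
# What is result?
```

Trace:
`info = { ...` → info = {'val': {'x': 40}, 'y': [30, 14, 8]}
`result = info["val"]["x"] + info["y"][0]` → result = 70
So result = 70

Answer: 70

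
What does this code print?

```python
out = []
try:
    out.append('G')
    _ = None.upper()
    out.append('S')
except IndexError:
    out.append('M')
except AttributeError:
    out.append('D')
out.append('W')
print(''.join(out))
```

Execution trace: 'G' (try body) → 'D' (except AttributeError) → 'W' (after the try/except). Output: GDW

Answer: GDW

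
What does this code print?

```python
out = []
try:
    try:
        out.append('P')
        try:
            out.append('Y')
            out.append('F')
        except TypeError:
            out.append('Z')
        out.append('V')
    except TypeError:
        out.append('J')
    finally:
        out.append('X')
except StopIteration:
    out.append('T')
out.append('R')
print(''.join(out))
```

Execution trace: 'P' (try body) → 'Y' (inner try body) → 'F' (inner try body, no exception) → 'V' (try body, no exception) → 'X' (finally) → 'R' (after the try/except). Output: PYFVXR

Answer: PYFVXR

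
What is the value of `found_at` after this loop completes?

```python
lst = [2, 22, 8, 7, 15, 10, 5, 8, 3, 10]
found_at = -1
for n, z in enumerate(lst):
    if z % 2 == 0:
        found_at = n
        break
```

First even number index in [2, 22, 8, 7, 15, 10, 5, 8, 3, 10]
`found_at` takes the values: -1 → 0

Answer: 0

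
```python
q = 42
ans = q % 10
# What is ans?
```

Trace:
`q = 42` → q = 42
`ans = q % 10` → ans = 2
So ans = 2

Answer: 2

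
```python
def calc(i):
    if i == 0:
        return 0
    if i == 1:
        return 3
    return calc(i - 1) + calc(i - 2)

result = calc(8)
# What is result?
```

Build up from base cases: calc(0)=0, calc(1)=3, calc(2)=3, calc(3)=6, calc(4)=9, calc(5)=15, calc(6)=24, ..., calc(8)=63

Answer: 63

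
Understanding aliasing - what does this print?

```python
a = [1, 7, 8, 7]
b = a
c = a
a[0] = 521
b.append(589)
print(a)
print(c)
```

Key concept: multiple aliases.
Step by step:
`a = [1, 7, 8, 7]` → a = [1, 7, 8, 7]
`b = a` → b = [1, 7, 8, 7] (same object as a)
`c = a` → c = [1, 7, 8, 7] (same object as a, b)
`a[0] = 521` → a = [521, 7, 8, 7] (same object as b, c); b = [521, 7, 8, 7] (same object as a, c); c = [521, 7, 8, 7] (same object as a, b)
`b.append(589)` → a = [521, 7, 8, 7, 589] (same object as b, c); b = [521, 7, 8, 7, 589] (same object as a, c); c = [521, 7, 8, 7, 589] (same object as a, b)
`print(a)` → prints [521, 7, 8, 7, 589]
`print(c)` → prints [521, 7, 8, 7, 589]

Answer:
[521, 7, 8, 7, 589]
[521, 7, 8, 7, 589]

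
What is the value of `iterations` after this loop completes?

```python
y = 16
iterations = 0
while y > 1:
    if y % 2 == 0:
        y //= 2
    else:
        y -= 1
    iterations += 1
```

Steps to reduce 16 to 1
`iterations` takes the values: 0 → 1 → 2 → 3 → 4

Answer: 4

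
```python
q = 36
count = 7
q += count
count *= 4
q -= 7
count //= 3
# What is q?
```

Trace:
`q = 36` → q = 36
`count = 7` → count = 7
`q += count` → q = 43
`count *= 4` → count = 28
`q -= 7` → q = 36
`count //= 3` → count = 9
So q = 36

Answer: 36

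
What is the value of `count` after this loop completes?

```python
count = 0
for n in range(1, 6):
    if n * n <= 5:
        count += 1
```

Count numbers where n² ≤ 5
`count` takes the values: 0 → 1 → 2

Answer: 2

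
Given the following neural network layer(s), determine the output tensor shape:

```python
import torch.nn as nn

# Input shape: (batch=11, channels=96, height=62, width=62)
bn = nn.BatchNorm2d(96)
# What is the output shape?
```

Input: (11, 96, 62, 62) -> Output: (11, 96, 62, 62)

Answer: (11, 96, 62, 62)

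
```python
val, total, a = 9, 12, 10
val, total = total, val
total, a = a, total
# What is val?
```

Trace:
`val, total, a = 9, 12, 10` → val = 9; total = 12; a = 10
`val, total = total, val` → val = 12; total = 9
`total, a = a, total` → total = 10; a = 9
So val = 12

Answer: 12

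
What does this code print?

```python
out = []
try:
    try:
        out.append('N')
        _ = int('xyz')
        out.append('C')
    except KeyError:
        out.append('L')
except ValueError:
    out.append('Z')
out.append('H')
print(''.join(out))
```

Execution trace: 'N' (try body) → 'Z' (outer except ValueError) → 'H' (after the try/except). Output: NZH

Answer: NZH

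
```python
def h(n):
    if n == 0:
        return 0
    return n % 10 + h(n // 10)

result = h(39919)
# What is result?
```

Sum of digits of 39919: 9 + 1 + 9 + 9 + 3 = 31

Answer: 31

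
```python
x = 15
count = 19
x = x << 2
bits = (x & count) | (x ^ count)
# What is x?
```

Trace:
`x = 15` → x = 15
`count = 19` → count = 19
`x = x << 2` → x = 60
`bits = (x & count) | (x ^ count)` → bits = 63
So x = 60

Answer: 60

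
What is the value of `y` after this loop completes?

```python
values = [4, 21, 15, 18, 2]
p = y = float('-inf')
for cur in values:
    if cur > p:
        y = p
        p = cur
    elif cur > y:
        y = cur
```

Second largest (with repeats) in [4, 21, 15, 18, 2]
`y` takes the values: -inf → 4 → 15 → 18

Answer: 18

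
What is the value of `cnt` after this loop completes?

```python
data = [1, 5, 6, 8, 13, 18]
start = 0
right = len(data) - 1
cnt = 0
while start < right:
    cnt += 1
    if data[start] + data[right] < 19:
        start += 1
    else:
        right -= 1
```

Steps to find pair summing to 19
`cnt` takes the values: 0 → 1 → 2 → 3 → 4 → 5

Answer: 5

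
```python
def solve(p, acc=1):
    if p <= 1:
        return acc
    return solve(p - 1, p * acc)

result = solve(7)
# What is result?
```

Accumulator trace (n, acc): (7, 1) -> (6, 7) -> (5, 42) -> (4, 210) -> (3, 840) -> (2, 2520) -> (1, 5040) -> return 5040

Answer: 5040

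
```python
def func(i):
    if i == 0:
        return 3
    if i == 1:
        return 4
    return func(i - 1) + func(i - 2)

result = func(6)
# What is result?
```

Build up from base cases: func(0)=3, func(1)=4, func(2)=7, func(3)=11, func(4)=18, func(5)=29, func(6)=47

Answer: 47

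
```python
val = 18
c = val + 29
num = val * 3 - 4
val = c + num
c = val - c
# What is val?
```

Trace:
`val = 18` → val = 18
`c = val + 29` → c = 47
`num = val * 3 - 4` → num = 50
`val = c + num` → val = 97
`c = val - c` → c = 50
So val = 97

Answer: 97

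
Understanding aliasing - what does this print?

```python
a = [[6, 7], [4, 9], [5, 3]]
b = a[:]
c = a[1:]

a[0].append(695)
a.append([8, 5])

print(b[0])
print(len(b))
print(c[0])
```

Key concept: slice with nested mutation.
Step by step:
`a = [[6, 7], [4, 9], [5, 3]]` → a = [[6, 7], [4, 9], [5, 3]]
`b = a[:]` → b = [[6, 7], [4, 9], [5, 3]]
`c = a[1:]` → c = [[4, 9], [5, 3]]
`a[0].append(695)` → a = [[6, 7, 695], [4, 9], [5, 3]]; b = [[6, 7, 695], [4, 9], [5, 3]]
`a.append([8, 5])` → a = [[6, 7, 695], [4, 9], [5, 3], [8, 5]]
`print(b[0])` → prints [6, 7, 695]
`print(len(b))` → prints 3
`print(c[0])` → prints [4, 9]

Answer:
[6, 7, 695]
3
[4, 9]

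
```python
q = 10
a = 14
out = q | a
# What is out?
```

Trace:
`q = 10` → q = 10
`a = 14` → a = 14
`out = q | a` → out = 14
So out = 14

Answer: 14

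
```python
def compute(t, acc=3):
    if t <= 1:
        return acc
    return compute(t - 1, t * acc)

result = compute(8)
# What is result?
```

Accumulator trace (n, acc): (8, 3) -> (7, 24) -> (6, 168) -> (5, 1008) -> (4, 5040) -> (3, 20160) -> (2, 60480) -> (1, 120960) -> return 120960

Answer: 120960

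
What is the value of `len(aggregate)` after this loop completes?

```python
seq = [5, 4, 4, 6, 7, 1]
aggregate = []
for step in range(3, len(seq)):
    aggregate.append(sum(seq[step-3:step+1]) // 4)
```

Number of 4-element averages
`aggregate` takes the values: [] → [4] → [4, 5] → [4, 5, 4]
So `len(aggregate)` = 3

Answer: 3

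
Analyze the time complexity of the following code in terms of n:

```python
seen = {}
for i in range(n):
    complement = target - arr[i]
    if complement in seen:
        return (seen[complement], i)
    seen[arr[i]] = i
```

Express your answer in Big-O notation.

This is Two sum with hash map. Time complexity: O(n).

Answer: O(n)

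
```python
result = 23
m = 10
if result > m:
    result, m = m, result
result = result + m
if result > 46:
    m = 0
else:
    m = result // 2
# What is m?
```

Trace:
`result = 23` → result = 23
`m = 10` → m = 10
`if result > m: ...` → result > m is True → result = 10; m = 23
`result = result + m` → result = 33
`if result > 46: ...` → result > 46 is False, take else branch → m = 16
So m = 16

Answer: 16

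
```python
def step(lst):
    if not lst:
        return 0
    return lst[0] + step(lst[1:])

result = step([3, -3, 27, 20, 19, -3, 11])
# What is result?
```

3 + (-3) + 27 + 20 + 19 + (-3) + 11 + 0 = 74

Answer: 74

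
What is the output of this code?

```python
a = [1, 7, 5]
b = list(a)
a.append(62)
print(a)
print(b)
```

Key concept: list() constructor creates copy.
Step by step:
`a = [1, 7, 5]` → a = [1, 7, 5]
`b = list(a)` → b = [1, 7, 5]
`a.append(62)` → a = [1, 7, 5, 62]
`print(a)` → prints [1, 7, 5, 62]
`print(b)` → prints [1, 7, 5]

Answer:
[1, 7, 5, 62]
[1, 7, 5]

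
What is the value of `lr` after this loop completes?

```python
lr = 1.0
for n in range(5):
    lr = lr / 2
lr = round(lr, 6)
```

Halving LR 5 times: 1 / 2^5
`lr` takes the values: 1.0 → 0.5 → 0.25 → 0.125 → 0.0625 → 0.03125

Answer: 0.03125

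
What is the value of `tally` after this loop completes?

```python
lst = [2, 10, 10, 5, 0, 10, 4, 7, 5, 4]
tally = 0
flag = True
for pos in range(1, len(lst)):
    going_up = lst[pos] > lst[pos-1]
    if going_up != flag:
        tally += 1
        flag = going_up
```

Count direction changes in [2, 10, 10, 5, 0, 10, 4, 7, 5, 4]
`tally` takes the values: 0 → 1 → 2 → 3 → 4 → 5

Answer: 5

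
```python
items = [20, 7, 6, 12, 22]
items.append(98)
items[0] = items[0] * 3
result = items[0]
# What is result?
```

Trace:
`items = [20, 7, 6, 12, 22]` → items = [20, 7, 6, 12, 22]
`items.append(98)` → items = [20, 7, 6, 12, 22, 98]
`items[0] = items[0] * 3` → items = [60, 7, 6, 12, 22, 98]
`result = items[0]` → result = 60
So result = 60

Answer: 60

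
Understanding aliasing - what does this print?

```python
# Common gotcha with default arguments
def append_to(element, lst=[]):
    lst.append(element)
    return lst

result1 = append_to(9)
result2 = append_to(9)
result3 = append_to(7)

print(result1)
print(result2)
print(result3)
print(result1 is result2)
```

Key concept: mutable default argument gotcha.
Step by step:
`result1 = append_to(9)` → result1 = [9]
`result2 = append_to(9)` → result1 = [9, 9] (same object as result2); result2 = [9, 9] (same object as result1)
`result3 = append_to(7)` → result1 = [9, 9, 7] (same object as result2, result3); result2 = [9, 9, 7] (same object as result1, result3); result3 = [9, 9, 7] (same object as result1, result2)
`print(result1)` → prints [9, 9, 7]
`print(result2)` → prints [9, 9, 7]
`print(result3)` → prints [9, 9, 7]
`print(result1 is result2)` → prints True

Answer:
[9, 9, 7]
[9, 9, 7]
[9, 9, 7]
True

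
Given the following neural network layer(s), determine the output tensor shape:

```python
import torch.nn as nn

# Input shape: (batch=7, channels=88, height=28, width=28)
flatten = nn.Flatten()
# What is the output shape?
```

Input: (7, 88, 28, 28) -> Output: (7, 68992)

Answer: (7, 68992)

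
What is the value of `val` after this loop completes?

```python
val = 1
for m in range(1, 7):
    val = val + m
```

Start at 1, add 1 through 6
`val` takes the values: 1 → 2 → 4 → 7 → 11 → 16 → 22

Answer: 22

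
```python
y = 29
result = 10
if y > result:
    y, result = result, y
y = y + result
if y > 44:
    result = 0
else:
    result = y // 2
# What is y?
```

Trace:
`y = 29` → y = 29
`result = 10` → result = 10
`if y > result: ...` → y > result is True → y = 10; result = 29
`y = y + result` → y = 39
`if y > 44: ...` → y > 44 is False, take else branch → result = 19
So y = 39

Answer: 39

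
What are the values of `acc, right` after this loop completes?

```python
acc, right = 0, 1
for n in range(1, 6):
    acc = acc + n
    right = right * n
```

Sum and factorial of 1 to 5
`acc, right` takes the values: (0, 1) → (1, 1) → (3, 1) → (3, 2) → (6, 2) → (6, 6) → (10, 6) → (10, 24) → (15, 24) → (15, 120)

Answer: 15, 120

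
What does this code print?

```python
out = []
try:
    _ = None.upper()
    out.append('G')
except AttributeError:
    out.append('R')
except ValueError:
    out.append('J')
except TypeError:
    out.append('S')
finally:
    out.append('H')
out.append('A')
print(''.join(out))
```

Execution trace: 'R' (except AttributeError) → 'H' (finally) → 'A' (after the try/except). Output: RHA

Answer: RHA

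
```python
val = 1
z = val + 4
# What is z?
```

Trace:
`val = 1` → val = 1
`z = val + 4` → z = 5
So z = 5

Answer: 5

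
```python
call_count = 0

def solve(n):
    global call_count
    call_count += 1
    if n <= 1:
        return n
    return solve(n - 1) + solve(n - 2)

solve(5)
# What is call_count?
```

Calls(n) = 1 + Calls(n-1) + Calls(n-2); Calls(0)=Calls(1)=1. For n=5 this gives 15.

Answer: 15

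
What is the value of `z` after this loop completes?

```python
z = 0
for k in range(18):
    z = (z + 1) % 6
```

Increment mod 6, 18 times = 0
`z` takes the values: 0 → 1 → 2 → 3 → 4 → 5 → 0 → 1 → 2 → 3 → 4 → 5 → 0 → 1 → 2 → 3 → 4 → 5 → 0

Answer: 0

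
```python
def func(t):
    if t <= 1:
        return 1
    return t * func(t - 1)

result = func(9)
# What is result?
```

func(9) = 9 * 8 * 7 * 6 * 5 * 4 * 3 * 2 * 1 = 362880

Answer: 362880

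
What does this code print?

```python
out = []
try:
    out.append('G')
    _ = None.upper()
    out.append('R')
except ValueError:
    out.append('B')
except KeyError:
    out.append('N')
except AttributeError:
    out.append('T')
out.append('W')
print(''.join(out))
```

Execution trace: 'G' (try body) → 'T' (except AttributeError) → 'W' (after the try/except). Output: GTW

Answer: GTW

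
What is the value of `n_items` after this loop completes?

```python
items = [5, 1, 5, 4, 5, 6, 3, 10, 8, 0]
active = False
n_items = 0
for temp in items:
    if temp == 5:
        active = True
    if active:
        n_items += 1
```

Count elements after first 5 in [5, 1, 5, 4, 5, 6, 3, 10, 8, 0]
`n_items` takes the values: 0 → 1 → 2 → 3 → 4 → 5 → 6 → 7 → 8 → 9 → 10

Answer: 10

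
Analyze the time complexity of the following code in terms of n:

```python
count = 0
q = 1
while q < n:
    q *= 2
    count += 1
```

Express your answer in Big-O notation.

Each loop level contributes: log n. Multiplying the contributions gives O(log n).

Answer: O(log n)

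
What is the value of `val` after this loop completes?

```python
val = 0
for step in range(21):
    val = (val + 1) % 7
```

Increment mod 7, 21 times = 0
`val` takes the values: 0 → 1 → 2 → 3 → 4 → 5 → 6 → 0 → 1 → 2 → 3 → 4 → 5 → 6 → 0 → 1 → 2 → 3 → 4 → 5 → 6 → 0

Answer: 0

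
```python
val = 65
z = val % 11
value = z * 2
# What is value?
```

Trace:
`val = 65` → val = 65
`z = val % 11` → z = 10
`value = z * 2` → value = 20
So value = 20

Answer: 20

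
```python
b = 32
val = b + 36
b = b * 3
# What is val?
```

Trace:
`b = 32` → b = 32
`val = b + 36` → val = 68
`b = b * 3` → b = 96
So val = 68

Answer: 68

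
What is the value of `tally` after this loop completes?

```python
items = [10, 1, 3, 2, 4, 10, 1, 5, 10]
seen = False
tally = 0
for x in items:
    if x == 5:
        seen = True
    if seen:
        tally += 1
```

Count elements after first 5 in [10, 1, 3, 2, 4, 10, 1, 5, 10]
`tally` takes the values: 0 → 1 → 2

Answer: 2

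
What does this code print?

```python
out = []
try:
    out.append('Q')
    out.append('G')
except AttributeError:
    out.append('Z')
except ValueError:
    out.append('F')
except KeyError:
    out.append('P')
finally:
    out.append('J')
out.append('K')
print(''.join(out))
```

Execution trace: 'Q' (try body) → 'G' (try body, no exception) → 'J' (finally) → 'K' (after the try/except). Output: QGJK

Answer: QGJK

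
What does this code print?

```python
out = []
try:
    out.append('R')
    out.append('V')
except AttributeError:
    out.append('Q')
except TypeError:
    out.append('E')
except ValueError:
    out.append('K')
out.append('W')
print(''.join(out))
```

Execution trace: 'R' (try body) → 'V' (try body, no exception) → 'W' (after the try/except). Output: RVW

Answer: RVW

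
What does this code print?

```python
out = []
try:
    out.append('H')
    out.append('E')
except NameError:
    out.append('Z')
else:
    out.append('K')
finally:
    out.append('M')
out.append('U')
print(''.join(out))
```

Execution trace: 'H' (try body) → 'E' (try body, no exception) → 'K' (else) → 'M' (finally) → 'U' (after the try/except). Output: HEKMU

Answer: HEKMU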